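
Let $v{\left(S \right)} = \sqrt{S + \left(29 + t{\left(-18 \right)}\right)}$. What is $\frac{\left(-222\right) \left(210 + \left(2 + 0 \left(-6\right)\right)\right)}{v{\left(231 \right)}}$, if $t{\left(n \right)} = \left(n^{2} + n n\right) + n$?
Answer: $- \frac{23532 \sqrt{890}}{445} \approx -1577.6$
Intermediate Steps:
$t{\left(n \right)} = n + 2 n^{2}$ ($t{\left(n \right)} = \left(n^{2} + n^{2}\right) + n = 2 n^{2} + n = n + 2 n^{2}$)
$v{\left(S \right)} = \sqrt{659 + S}$ ($v{\left(S \right)} = \sqrt{S - \left(-29 + 18 \left(1 + 2 \left(-18\right)\right)\right)} = \sqrt{S - \left(-29 + 18 \left(1 - 36\right)\right)} = \sqrt{S + \left(29 - -630\right)} = \sqrt{S + \left(29 + 630\right)} = \sqrt{S + 659} = \sqrt{659 + S}$)
$\frac{\left(-222\right) \left(210 + \left(2 + 0 \left(-6\right)\right)\right)}{v{\left(231 \right)}} = \frac{\left(-222\right) \left(210 + \left(2 + 0 \left(-6\right)\right)\right)}{\sqrt{659 + 231}} = \frac{\left(-222\right) \left(210 + \left(2 + 0\right)\right)}{\sqrt{890}} = - 222 \left(210 + 2\right) \frac{\sqrt{890}}{890} = \left(-222\right) 212 \frac{\sqrt{890}}{890} = - 47064 \frac{\sqrt{890}}{890} = - \frac{23532 \sqrt{890}}{445}$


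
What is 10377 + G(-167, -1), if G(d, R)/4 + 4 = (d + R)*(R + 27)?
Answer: -7111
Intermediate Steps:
G(d, R) = -16 + 4*(27 + R)*(R + d) (G(d, R) = -16 + 4*((d + R)*(R + 27)) = -16 + 4*((R + d)*(27 + R)) = -16 + 4*((27 + R)*(R + d)) = -16 + 4*(27 + R)*(R + d))
10377 + G(-167, -1) = 10377 + (-16 + 4*(-1)² + 108*(-1) + 108*(-167) + 4*(-1)*(-167)) = 10377 + (-16 + 4*1 - 108 - 18036 + 668) = 10377 + (-16 + 4 - 108 - 18036 + 668) = 10377 - 17488 = -7111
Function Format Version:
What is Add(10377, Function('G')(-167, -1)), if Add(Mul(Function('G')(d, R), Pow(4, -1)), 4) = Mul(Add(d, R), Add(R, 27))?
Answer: -7111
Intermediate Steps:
Function('G')(d, R) = Add(-16, Mul(4, Add(27, R), Add(R, d))) (Function('G')(d, R) = Add(-16, Mul(4, Mul(Add(d, R), Add(R, 27)))) = Add(-16, Mul(4, Mul(Add(R, d), Add(27, R)))) = Add(-16, Mul(4, Mul(Add(27, R), Add(R, d)))) = Add(-16, Mul(4, Add(27, R), Add(R, d))))
Add(10377, Function('G')(-167, -1)) = Add(10377, Add(-16, Mul(4, Pow(-1, 2)), Mul(108, -1), Mul(108, -167), Mul(4, -1, -167))) = Add(10377, Add(-16, Mul(4, 1), -108, -18036, 668)) = Add(10377, Add(-16, 4, -108, -18036, 668)) = Add(10377, -17488) = -7111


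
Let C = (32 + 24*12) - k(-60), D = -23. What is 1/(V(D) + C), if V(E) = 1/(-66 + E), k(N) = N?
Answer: 89/33819 ≈ 0.0026317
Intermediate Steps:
C = 380 (C = (32 + 24*12) - 1*(-60) = (32 + 288) + 60 = 320 + 60 = 380)
1/(V(D) + C) = 1/(1/(-66 - 23) + 380) = 1/(1/(-89) + 380) = 1/(-1/89 + 380) = 1/(33819/89) = 89/33819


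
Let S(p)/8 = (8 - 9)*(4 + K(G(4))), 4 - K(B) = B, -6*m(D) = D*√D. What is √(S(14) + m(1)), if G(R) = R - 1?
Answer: I*√1446/6 ≈ 6.3377*I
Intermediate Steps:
G(R) = -1 + R
m(D) = -D^(3/2)/6 (m(D) = -D*√D/6 = -D^(3/2)/6)
K(B) = 4 - B
S(p) = -40 (S(p) = 8*((8 - 9)*(4 + (4 - (-1 + 4)))) = 8*(-(4 + (4 - 1*3))) = 8*(-(4 + (4 - 3))) = 8*(-(4 + 1)) = 8*(-1*5) = 8*(-5) = -40)
√(S(14) + m(1)) = √(-40 - 1^(3/2)/6) = √(-40 - ⅙*1) = √(-40 - ⅙) = √(-241/6) = I*√1446/6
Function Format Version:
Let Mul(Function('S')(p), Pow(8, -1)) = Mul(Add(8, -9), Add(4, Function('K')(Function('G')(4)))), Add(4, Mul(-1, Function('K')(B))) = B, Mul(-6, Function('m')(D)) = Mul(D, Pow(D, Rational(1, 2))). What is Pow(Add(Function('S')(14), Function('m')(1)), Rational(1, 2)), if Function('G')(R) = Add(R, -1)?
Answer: Mul(Rational(1, 6), I, Pow(1446, Rational(1, 2))) ≈ Mul(6.3377, I)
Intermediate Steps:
Function('G')(R) = Add(-1, R)
Function('m')(D) = Mul(Rational(-1, 6), Pow(D, Rational(3, 2))) (Function('m')(D) = Mul(Rational(-1, 6), Mul(D, Pow(D, Rational(1, 2)))) = Mul(Rational(-1, 6), Pow(D, Rational(3, 2))))
Function('K')(B) = Add(4, Mul(-1, B))
Function('S')(p) = -40 (Function('S')(p) = Mul(8, Mul(Add(8, -9), Add(4, Add(4, Mul(-1, Add(-1, 4)))))) = Mul(8, Mul(-1, Add(4, Add(4, Mul(-1, 3))))) = Mul(8, Mul(-1, Add(4, Add(4, -3)))) = Mul(8, Mul(-1, Add(4, 1))) = Mul(8, Mul(-1, 5)) = Mul(8, -5) = -40)
Pow(Add(Function('S')(14), Function('m')(1)), Rational(1, 2)) = Pow(Add(-40, Mul(Rational(-1, 6), Pow(1, Rational(3, 2)))), Rational(1, 2)) = Pow(Add(-40, Mul(Rational(-1, 6), 1)), Rational(1, 2)) = Pow(Add(-40, Rational(-1, 6)), Rational(1, 2)) = Pow(Rational(-241, 6), Rational(1, 2)) = Mul(Rational(1, 6), I, Pow(1446, Rational(1, 2)))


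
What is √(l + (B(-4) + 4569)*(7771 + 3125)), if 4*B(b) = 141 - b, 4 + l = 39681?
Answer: √50218481 ≈ 7086.5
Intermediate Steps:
l = 39677 (l = -4 + 39681 = 39677)
B(b) = 141/4 - b/4 (B(b) = (141 - b)/4 = 141/4 - b/4)
√(l + (B(-4) + 4569)*(7771 + 3125)) = √(39677 + ((141/4 - ¼*(-4)) + 4569)*(7771 + 3125)) = √(39677 + ((141/4 + 1) + 4569)*10896) = √(39677 + (145/4 + 4569)*10896) = √(39677 + (18421/4)*10896) = √(39677 + 50178804) = √50218481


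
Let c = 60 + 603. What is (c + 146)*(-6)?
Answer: -4854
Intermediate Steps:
c = 663
(c + 146)*(-6) = (663 + 146)*(-6) = 809*(-6) = -4854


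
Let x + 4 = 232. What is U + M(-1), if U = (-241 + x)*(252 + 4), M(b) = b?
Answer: -3329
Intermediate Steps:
x = 228 (x = -4 + 232 = 228)
U = -3328 (U = (-241 + 228)*(252 + 4) = -13*256 = -3328)
U + M(-1) = -3328 - 1 = -3329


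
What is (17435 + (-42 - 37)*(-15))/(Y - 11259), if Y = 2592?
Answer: -18620/8667 ≈ -2.1484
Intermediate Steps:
(17435 + (-42 - 37)*(-15))/(Y - 11259) = (17435 + (-42 - 37)*(-15))/(2592 - 11259) = (17435 - 79*(-15))/(-8667) = (17435 + 1185)*(-1/8667) = 18620*(-1/8667) = -18620/8667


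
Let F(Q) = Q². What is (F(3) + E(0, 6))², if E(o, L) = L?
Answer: 225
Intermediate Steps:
(F(3) + E(0, 6))² = (3² + 6)² = (9 + 6)² = 15² = 225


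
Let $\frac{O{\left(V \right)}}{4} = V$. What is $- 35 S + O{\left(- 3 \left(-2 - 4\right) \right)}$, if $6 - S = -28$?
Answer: $-1118$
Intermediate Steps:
$O{\left(V \right)} = 4 V$
$S = 34$ ($S = 6 - -28 = 6 + 28 = 34$)
$- 35 S + O{\left(- 3 \left(-2 - 4\right) \right)} = \left(-35\right) 34 + 4 \left(- 3 \left(-2 - 4\right)\right) = -1190 + 4 \left(- 3 \left(-2 - 4\right)\right) = -1190 + 4 \left(\left(-3\right) \left(-6\right)\right) = -1190 + 4 \cdot 18 = -1190 + 72 = -1118$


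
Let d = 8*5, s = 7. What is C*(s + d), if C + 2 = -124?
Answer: -5922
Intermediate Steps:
C = -126 (C = -2 - 124 = -126)
d = 40
C*(s + d) = -126*(7 + 40) = -126*47 = -5922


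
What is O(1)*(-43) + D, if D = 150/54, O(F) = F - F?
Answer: 25/9 ≈ 2.7778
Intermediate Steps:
O(F) = 0
D = 25/9 (D = 150*(1/54) = 25/9 ≈ 2.7778)
O(1)*(-43) + D = 0*(-43) + 25/9 = 0 + 25/9 = 25/9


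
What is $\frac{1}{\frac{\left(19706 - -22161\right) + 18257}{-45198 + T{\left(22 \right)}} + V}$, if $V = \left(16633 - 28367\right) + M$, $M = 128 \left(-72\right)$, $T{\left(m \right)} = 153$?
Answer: $- \frac{45045}{943752874} \approx -4.773 \cdot 10^{-5}$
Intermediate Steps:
$M = -9216$
$V = -20950$ ($V = \left(16633 - 28367\right) - 9216 = -11734 - 9216 = -20950$)
$\frac{1}{\frac{\left(19706 - -22161\right) + 18257}{-45198 + T{\left(22 \right)}} + V} = \frac{1}{\frac{\left(19706 - -22161\right) + 18257}{-45198 + 153} - 20950} = \frac{1}{\frac{\left(19706 + 22161\right) + 18257}{-45045} - 20950} = \frac{1}{\left(41867 + 18257\right) \left(- \frac{1}{45045}\right) - 20950} = \frac{1}{60124 \left(- \frac{1}{45045}\right) - 20950} = \frac{1}{- \frac{60124}{45045} - 20950} = \frac{1}{- \frac{943752874}{45045}} = - \frac{45045}{943752874}$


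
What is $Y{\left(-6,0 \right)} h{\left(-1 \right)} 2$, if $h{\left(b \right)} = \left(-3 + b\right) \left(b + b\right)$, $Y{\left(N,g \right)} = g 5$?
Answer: $0$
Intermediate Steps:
$Y{\left(N,g \right)} = 5 g$
$h{\left(b \right)} = 2 b \left(-3 + b\right)$ ($h{\left(b \right)} = \left(-3 + b\right) 2 b = 2 b \left(-3 + b\right)$)
$Y{\left(-6,0 \right)} h{\left(-1 \right)} 2 = 5 \cdot 0 \cdot 2 \left(-1\right) \left(-3 - 1\right) 2 = 0 \cdot 2 \left(-1\right) \left(-4\right) 2 = 0 \cdot 8 \cdot 2 = 0 \cdot 2 = 0$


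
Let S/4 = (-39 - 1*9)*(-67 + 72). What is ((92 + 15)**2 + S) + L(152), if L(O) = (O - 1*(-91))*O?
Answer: 47425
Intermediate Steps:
L(O) = O*(91 + O) (L(O) = (O + 91)*O = (91 + O)*O = O*(91 + O))
S = -960 (S = 4*((-39 - 1*9)*(-67 + 72)) = 4*((-39 - 9)*5) = 4*(-48*5) = 4*(-240) = -960)
((92 + 15)**2 + S) + L(152) = ((92 + 15)**2 - 960) + 152*(91 + 152) = (107**2 - 960) + 152*243 = (11449 - 960) + 36936 = 10489 + 36936 = 47425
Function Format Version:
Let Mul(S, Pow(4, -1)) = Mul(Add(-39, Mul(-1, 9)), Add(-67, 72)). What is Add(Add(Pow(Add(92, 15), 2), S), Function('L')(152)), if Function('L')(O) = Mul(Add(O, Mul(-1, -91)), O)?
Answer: 47425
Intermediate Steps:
Function('L')(O) = Mul(O, Add(91, O)) (Function('L')(O) = Mul(Add(O, 91), O) = Mul(Add(91, O), O) = Mul(O, Add(91, O)))
S = -960 (S = Mul(4, Mul(Add(-39, Mul(-1, 9)), Add(-67, 72))) = Mul(4, Mul(Add(-39, -9), 5)) = Mul(4, Mul(-48, 5)) = Mul(4, -240) = -960)
Add(Add(Pow(Add(92, 15), 2), S), Function('L')(152)) = Add(Add(Pow(Add(92, 15), 2), -960), Mul(152, Add(91, 152))) = Add(Add(Pow(107, 2), -960), Mul(152, 243)) = Add(Add(11449, -960), 36936) = Add(10489, 36936) = 47425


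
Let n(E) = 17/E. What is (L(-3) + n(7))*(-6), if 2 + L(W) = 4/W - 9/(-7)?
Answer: -16/7 ≈ -2.2857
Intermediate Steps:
L(W) = -5/7 + 4/W (L(W) = -2 + (4/W - 9/(-7)) = -2 + (4/W - 9*(-⅐)) = -2 + (4/W + 9/7) = -2 + (9/7 + 4/W) = -5/7 + 4/W)
(L(-3) + n(7))*(-6) = ((-5/7 + 4/(-3)) + 17/7)*(-6) = ((-5/7 + 4*(-⅓)) + 17*(⅐))*(-6) = ((-5/7 - 4/3) + 17/7)*(-6) = (-43/21 + 17/7)*(-6) = (8/21)*(-6) = -16/7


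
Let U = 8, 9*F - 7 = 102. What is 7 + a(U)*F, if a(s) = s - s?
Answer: 7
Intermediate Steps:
F = 109/9 (F = 7/9 + (1/9)*102 = 7/9 + 34/3 = 109/9 ≈ 12.111)
a(s) = 0
7 + a(U)*F = 7 + 0*(109/9) = 7 + 0 = 7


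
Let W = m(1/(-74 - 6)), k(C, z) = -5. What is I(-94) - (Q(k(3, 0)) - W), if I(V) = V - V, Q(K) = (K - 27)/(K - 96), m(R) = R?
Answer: -2661/8080 ≈ -0.32933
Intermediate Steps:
Q(K) = (-27 + K)/(-96 + K)
W = -1/80 (W = 1/(-74 - 6) = 1/(-80) = -1/80 ≈ -0.012500)
I(V) = 0
I(-94) - (Q(k(3, 0)) - W) = 0 - ((-27 - 5)/(-96 - 5) - 1*(-1/80)) = 0 - (-32/(-101) + 1/80) = 0 - (-1/101*(-32) + 1/80) = 0 - (32/101 + 1/80) = 0 - 1*2661/8080 = 0 - 2661/8080 = -2661/8080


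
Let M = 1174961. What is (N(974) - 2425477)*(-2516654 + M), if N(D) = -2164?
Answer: 3257148936213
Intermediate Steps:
(N(974) - 2425477)*(-2516654 + M) = (-2164 - 2425477)*(-2516654 + 1174961) = -2427641*(-1341693) = 3257148936213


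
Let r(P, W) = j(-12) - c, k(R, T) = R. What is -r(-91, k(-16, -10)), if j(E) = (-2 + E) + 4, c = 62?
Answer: 72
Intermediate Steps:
j(E) = 2 + E
r(P, W) = -72 (r(P, W) = (2 - 12) - 1*62 = -10 - 62 = -72)
-r(-91, k(-16, -10)) = -1*(-72) = 72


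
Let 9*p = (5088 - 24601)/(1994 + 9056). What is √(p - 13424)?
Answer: I*√3491633434/510 ≈ 115.86*I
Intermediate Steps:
p = -1501/7650 (p = ((5088 - 24601)/(1994 + 9056))/9 = (-19513/11050)/9 = (-19513*1/11050)/9 = (⅑)*(-1501/850) = -1501/7650 ≈ -0.19621)
√(p - 13424) = √(-1501/7650 - 13424) = √(-102695101/7650) = I*√3491633434/510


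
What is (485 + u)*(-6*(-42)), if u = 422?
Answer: 228564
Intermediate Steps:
(485 + u)*(-6*(-42)) = (485 + 422)*(-6*(-42)) = 907*252 = 228564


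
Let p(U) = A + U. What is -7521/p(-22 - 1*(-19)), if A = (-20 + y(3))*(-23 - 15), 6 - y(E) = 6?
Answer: -7521/757 ≈ -9.9353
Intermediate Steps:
y(E) = 0 (y(E) = 6 - 1*6 = 6 - 6 = 0)
A = 760 (A = (-20 + 0)*(-23 - 15) = -20*(-38) = 760)
p(U) = 760 + U
-7521/p(-22 - 1*(-19)) = -7521/(760 + (-22 - 1*(-19))) = -7521/(760 + (-22 + 19)) = -7521/(760 - 3) = -7521/757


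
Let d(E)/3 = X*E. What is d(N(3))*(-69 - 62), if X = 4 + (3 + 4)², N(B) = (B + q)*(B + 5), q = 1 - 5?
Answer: 166632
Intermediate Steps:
q = -4
N(B) = (-4 + B)*(5 + B) (N(B) = (B - 4)*(B + 5) = (-4 + B)*(5 + B))
X = 53 (X = 4 + 7² = 4 + 49 = 53)
d(E) = 159*E (d(E) = 3*(53*E) = 159*E)
d(N(3))*(-69 - 62) = (159*(-20 + 3 + 3²))*(-69 - 62) = (159*(-20 + 3 + 9))*(-131) = (159*(-8))*(-131) = -1272*(-131) = 166632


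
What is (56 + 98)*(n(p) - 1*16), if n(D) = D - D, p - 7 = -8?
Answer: -2464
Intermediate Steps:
p = -1 (p = 7 - 8 = -1)
n(D) = 0
(56 + 98)*(n(p) - 1*16) = (56 + 98)*(0 - 1*16) = 154*(0 - 16) = 154*(-16) = -2464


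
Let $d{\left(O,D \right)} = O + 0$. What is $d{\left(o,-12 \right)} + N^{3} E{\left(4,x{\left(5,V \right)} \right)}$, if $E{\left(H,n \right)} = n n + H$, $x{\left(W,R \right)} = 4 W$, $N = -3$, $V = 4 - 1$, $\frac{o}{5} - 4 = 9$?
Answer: $-10843$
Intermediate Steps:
$o = 65$ ($o = 20 + 5 \cdot 9 = 20 + 45 = 65$)
$V = 3$ ($V = 4 - 1 = 3$)
$d{\left(O,D \right)} = O$
$E{\left(H,n \right)} = H + n^{2}$ ($E{\left(H,n \right)} = n^{2} + H = H + n^{2}$)
$d{\left(o,-12 \right)} + N^{3} E{\left(4,x{\left(5,V \right)} \right)} = 65 + \left(-3\right)^{3} \left(4 + \left(4 \cdot 5\right)^{2}\right) = 65 - 27 \left(4 + 20^{2}\right) = 65 - 27 \left(4 + 400\right) = 65 - 10908 = -10843$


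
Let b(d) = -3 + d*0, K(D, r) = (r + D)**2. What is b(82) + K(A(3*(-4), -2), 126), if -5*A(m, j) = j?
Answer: 399349/25 ≈ 15974.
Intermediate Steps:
A(m, j) = -j/5
K(D, r) = (D + r)**2
b(d) = -3 (b(d) = -3 + 0 = -3)
b(82) + K(A(3*(-4), -2), 126) = -3 + (-1/5*(-2) + 126)**2 = -3 + (2/5 + 126)**2 = -3 + (632/5)**2 = -3 + 399424/25 = 399349/25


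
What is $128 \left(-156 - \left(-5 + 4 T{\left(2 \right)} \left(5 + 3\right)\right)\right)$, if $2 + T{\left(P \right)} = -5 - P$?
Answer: $17536$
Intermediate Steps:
$T{\left(P \right)} = -7 - P$ ($T{\left(P \right)} = -2 - \left(5 + P\right) = -7 - P$)
$128 \left(-156 - \left(-5 + 4 T{\left(2 \right)} \left(5 + 3\right)\right)\right) = 128 \left(-156 - \left(-5 + 4 \left(-7 - 2\right) \left(5 + 3\right)\right)\right) = 128 \left(-156 - \left(-5 + 4 \left(-7 - 2\right) 8\right)\right) = 128 \left(-156 - \left(-5 + 4 \left(\left(-9\right) 8\right)\right)\right) = 128 \left(-156 + \left(5 - -288\right)\right) = 128 \left(-156 + \left(5 + 288\right)\right) = 128 \left(-156 + 293\right) = 128 \cdot 137 = 17536$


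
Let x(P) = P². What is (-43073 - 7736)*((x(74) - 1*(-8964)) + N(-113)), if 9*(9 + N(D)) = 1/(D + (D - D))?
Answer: -745689447734/1017 ≈ -7.3322e+8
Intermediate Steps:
N(D) = -9 + 1/(9*D) (N(D) = -9 + 1/(9*(D + (D - D))) = -9 + 1/(9*(D + 0)) = -9 + 1/(9*D))
(-43073 - 7736)*((x(74) - 1*(-8964)) + N(-113)) = (-43073 - 7736)*((74² - 1*(-8964)) + (-9 + (⅑)/(-113))) = -50809*((5476 + 8964) + (-9 + (⅑)*(-1/113))) = -50809*(14440 + (-9 - 1/1017)) = -50809*(14440 - 9154/1017) = -50809*14676326/1017 = -745689447734/1017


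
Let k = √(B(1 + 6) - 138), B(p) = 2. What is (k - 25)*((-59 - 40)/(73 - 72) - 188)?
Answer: 7175 - 574*I*√34 ≈ 7175.0 - 3347.0*I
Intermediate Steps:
k = 2*I*√34 (k = √(2 - 138) = √(-136) = 2*I*√34 ≈ 11.662*I)
(k - 25)*((-59 - 40)/(73 - 72) - 188) = (2*I*√34 - 25)*((-59 - 40)/(73 - 72) - 188) = (-25 + 2*I*√34)*(-99/1 - 188) = (-25 + 2*I*√34)*(-99*1 - 188) = (-25 + 2*I*√34)*(-99 - 188) = (-25 + 2*I*√34)*(-287) = 7175 - 574*I*√34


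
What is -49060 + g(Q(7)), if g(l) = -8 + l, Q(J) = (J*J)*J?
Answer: -48725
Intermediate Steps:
Q(J) = J³ (Q(J) = J²*J = J³)
-49060 + g(Q(7)) = -49060 + (-8 + 7³) = -49060 + (-8 + 343) = -49060 + 335 = -48725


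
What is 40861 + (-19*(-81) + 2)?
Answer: 42402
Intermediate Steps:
40861 + (-19*(-81) + 2) = 40861 + (1539 + 2) = 40861 + 1541 = 42402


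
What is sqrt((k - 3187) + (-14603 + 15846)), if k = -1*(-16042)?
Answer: sqrt(14098) ≈ 118.73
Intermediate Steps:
k = 16042
sqrt((k - 3187) + (-14603 + 15846)) = sqrt((16042 - 3187) + (-14603 + 15846)) = sqrt(12855 + 1243) = sqrt(14098)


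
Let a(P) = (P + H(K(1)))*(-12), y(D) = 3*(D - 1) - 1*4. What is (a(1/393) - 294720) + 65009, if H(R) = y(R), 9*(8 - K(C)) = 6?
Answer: -30115725/131 ≈ -2.2989e+5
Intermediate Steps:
K(C) = 22/3 (K(C) = 8 - 1/9*6 = 8 - 2/3 = 22/3)
y(D) = -7 + 3*D (y(D) = 3*(-1 + D) - 4 = (-3 + 3*D) - 4 = -7 + 3*D)
H(R) = -7 + 3*R
a(P) = -180 - 12*P (a(P) = (P + (-7 + 3*(22/3)))*(-12) = (P + (-7 + 22))*(-12) = (P + 15)*(-12) = (15 + P)*(-12) = -180 - 12*P)
(a(1/393) - 294720) + 65009 = ((-180 - 12/393) - 294720) + 65009 = ((-180 - 12*1/393) - 294720) + 65009 = ((-180 - 4/131) - 294720) + 65009 = (-23584/131 - 294720) + 65009 = -38631904/131 + 65009 = -30115725/131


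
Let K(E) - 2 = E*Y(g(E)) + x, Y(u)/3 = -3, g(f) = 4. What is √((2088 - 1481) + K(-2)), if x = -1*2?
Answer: 25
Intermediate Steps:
x = -2
Y(u) = -9 (Y(u) = 3*(-3) = -9)
K(E) = -9*E (K(E) = 2 + (E*(-9) - 2) = 2 + (-9*E - 2) = 2 + (-2 - 9*E) = -9*E)
√((2088 - 1481) + K(-2)) = √((2088 - 1481) - 9*(-2)) = √(607 + 18) = √625 = 25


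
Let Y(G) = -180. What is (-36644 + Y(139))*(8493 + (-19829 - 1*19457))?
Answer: 1133921432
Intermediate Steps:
(-36644 + Y(139))*(8493 + (-19829 - 1*19457)) = (-36644 - 180)*(8493 + (-19829 - 1*19457)) = -36824*(8493 + (-19829 - 19457)) = -36824*(8493 - 39286) = -36824*(-30793) = 1133921432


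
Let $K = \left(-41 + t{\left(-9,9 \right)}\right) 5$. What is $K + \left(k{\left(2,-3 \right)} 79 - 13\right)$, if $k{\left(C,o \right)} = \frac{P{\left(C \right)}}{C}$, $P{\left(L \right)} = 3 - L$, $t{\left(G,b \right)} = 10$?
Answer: $- \frac{257}{2} \approx -128.5$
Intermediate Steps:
$k{\left(C,o \right)} = \frac{3 - C}{C}$
$K = -155$ ($K = \left(-41 + 10\right) 5 = \left(-31\right) 5 = -155$)
$K + \left(k{\left(2,-3 \right)} 79 - 13\right) = -155 + \left(\frac{3 - 2}{2} \cdot 79 - 13\right) = -155 - \left(13 - \frac{1}{2} \cdot 1 \cdot 79\right) = -155 + \left(\frac{1}{2} \cdot 79 - 13\right) = -155 + \left(\frac{79}{2} - 13\right) = -155 + \frac{53}{2} = - \frac{257}{2}$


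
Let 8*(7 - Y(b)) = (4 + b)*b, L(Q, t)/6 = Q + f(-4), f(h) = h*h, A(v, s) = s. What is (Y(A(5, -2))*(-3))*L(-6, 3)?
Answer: -1350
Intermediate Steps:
f(h) = h**2
L(Q, t) = 96 + 6*Q (L(Q, t) = 6*(Q + (-4)**2) = 6*(Q + 16) = 6*(16 + Q) = 96 + 6*Q)
Y(b) = 7 - b*(4 + b)/8 (Y(b) = 7 - (4 + b)*b/8 = 7 - b*(4 + b)/8)
(Y(A(5, -2))*(-3))*L(-6, 3) = ((7 - 1/2*(-2) - 1/8*(-2)**2)*(-3))*(96 + 6*(-6)) = ((7 + 1 - 1/8*4)*(-3))*(96 - 36) = ((7 + 1 - 1/2)*(-3))*60 = ((15/2)*(-3))*60 = -45/2*60 = -1350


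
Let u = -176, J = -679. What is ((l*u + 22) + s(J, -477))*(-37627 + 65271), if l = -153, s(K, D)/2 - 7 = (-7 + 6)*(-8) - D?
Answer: 772207496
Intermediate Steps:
s(K, D) = 30 - 2*D (s(K, D) = 14 + 2*((-7 + 6)*(-8) - D) = 14 + 2*(-1*(-8) - D) = 14 + 2*(8 - D) = 14 + (16 - 2*D) = 30 - 2*D)
((l*u + 22) + s(J, -477))*(-37627 + 65271) = ((-153*(-176) + 22) + (30 - 2*(-477)))*(-37627 + 65271) = ((26928 + 22) + (30 + 954))*27644 = (26950 + 984)*27644 = 27934*27644 = 772207496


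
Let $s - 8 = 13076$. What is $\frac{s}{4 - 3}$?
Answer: $13084$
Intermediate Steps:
$s = 13084$ ($s = 8 + 13076 = 13084$)
$\frac{s}{4 - 3} = \frac{13084}{4 - 3} = \frac{13084}{1} = 13084 \cdot 1 = 13084$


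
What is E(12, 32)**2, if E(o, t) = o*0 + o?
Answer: 144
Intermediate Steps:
E(o, t) = o (E(o, t) = 0 + o = o)
E(12, 32)**2 = 12**2 = 144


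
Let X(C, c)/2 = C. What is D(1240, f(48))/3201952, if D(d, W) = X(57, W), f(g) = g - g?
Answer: 57/1600976 ≈ 3.5603e-5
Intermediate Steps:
f(g) = 0
X(C, c) = 2*C
D(d, W) = 114 (D(d, W) = 2*57 = 114)
D(1240, f(48))/3201952 = 114/3201952 = 114*(1/3201952) = 57/1600976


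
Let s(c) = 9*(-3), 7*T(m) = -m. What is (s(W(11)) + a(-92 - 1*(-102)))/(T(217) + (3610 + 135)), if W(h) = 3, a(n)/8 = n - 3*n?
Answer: -187/3714 ≈ -0.050350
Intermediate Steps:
a(n) = -16*n (a(n) = 8*(n - 3*n) = 8*(-2*n) = -16*n)
T(m) = -m/7 (T(m) = (-m)/7 = -m/7)
s(c) = -27
(s(W(11)) + a(-92 - 1*(-102)))/(T(217) + (3610 + 135)) = (-27 - 16*(-92 - 1*(-102)))/(-1/7*217 + (3610 + 135)) = (-27 - 16*(-92 + 102))/(-31 + 3745) = (-27 - 16*10)/3714 = (-27 - 160)*(1/3714) = -187*1/3714 = -187/3714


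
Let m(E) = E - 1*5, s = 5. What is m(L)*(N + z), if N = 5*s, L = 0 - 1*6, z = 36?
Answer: -671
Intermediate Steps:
L = -6 (L = 0 - 6 = -6)
m(E) = -5 + E (m(E) = E - 5 = -5 + E)
N = 25 (N = 5*5 = 25)
m(L)*(N + z) = (-5 - 6)*(25 + 36) = -11*61 = -671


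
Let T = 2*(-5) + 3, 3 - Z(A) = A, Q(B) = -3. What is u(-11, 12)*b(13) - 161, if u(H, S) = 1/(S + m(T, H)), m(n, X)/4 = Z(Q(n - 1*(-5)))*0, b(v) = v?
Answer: -1919/12 ≈ -159.92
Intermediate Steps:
Z(A) = 3 - A
T = -7 (T = -10 + 3 = -7)
m(n, X) = 0 (m(n, X) = 4*((3 - 1*(-3))*0) = 4*((3 + 3)*0) = 4*(6*0) = 4*0 = 0)
u(H, S) = 1/S (u(H, S) = 1/(S + 0) = 1/S)
u(-11, 12)*b(13) - 161 = 13/12 - 161 = -1919/12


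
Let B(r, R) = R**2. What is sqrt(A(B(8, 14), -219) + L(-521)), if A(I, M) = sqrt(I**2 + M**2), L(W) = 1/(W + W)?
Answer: sqrt(-1042 + 1085764*sqrt(86377))/1042 ≈ 17.143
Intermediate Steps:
L(W) = 1/(2*W)
sqrt(A(B(8, 14), -219) + L(-521)) = sqrt(sqrt((14**2)**2 + (-219)**2) + (1/2)/(-521)) = sqrt(sqrt(196**2 + 47961) + (1/2)*(-1/521)) = sqrt(sqrt(38416 + 47961) - 1/1042) = sqrt(sqrt(86377) - 1/1042) = sqrt(-1/1042 + sqrt(86377))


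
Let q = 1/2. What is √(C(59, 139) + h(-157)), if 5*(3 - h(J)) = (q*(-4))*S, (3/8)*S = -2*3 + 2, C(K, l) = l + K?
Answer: √44265/15 ≈ 14.026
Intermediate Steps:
q = ½ ≈ 0.50000
C(K, l) = K + l
S = -32/3 (S = 8*(-2*3 + 2)/3 = 8*(-6 + 2)/3 = (8/3)*(-4) = -32/3 ≈ -10.667)
h(J) = -19/15 (h(J) = 3 - (½)*(-4)*(-32)/(5*3) = 3 - (-2)*(-32)/(5*3) = 3 - ⅕*64/3 = 3 - 64/15 = -19/15)
√(C(59, 139) + h(-157)) = √((59 + 139) - 19/15) = √(198 - 19/15) = √(2951/15) = √44265/15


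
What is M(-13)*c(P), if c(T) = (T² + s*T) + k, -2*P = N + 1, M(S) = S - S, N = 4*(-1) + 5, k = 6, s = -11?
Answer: 0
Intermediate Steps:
N = 1 (N = -4 + 5 = 1)
M(S) = 0
P = -1 (P = -(1 + 1)/2 = -½*2 = -1)
c(T) = 6 + T² - 11*T (c(T) = (T² - 11*T) + 6 = 6 + T² - 11*T)
M(-13)*c(P) = 0*(6 + (-1)² - 11*(-1)) = 0*(6 + 1 + 11) = 0*18 = 0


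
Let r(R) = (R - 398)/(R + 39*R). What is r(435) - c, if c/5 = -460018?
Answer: 40021566037/17400 ≈ 2.3001e+6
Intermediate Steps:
c = -2300090 (c = 5*(-460018) = -2300090)
r(R) = (-398 + R)/(40*R) (r(R) = (-398 + R)/((40*R)) = (-398 + R)*(1/(40*R)) = (-398 + R)/(40*R))
r(435) - c = (1/40)*(-398 + 435)/435 - 1*(-2300090) = (1/40)*(1/435)*37 + 2300090 = 37/17400 + 2300090 = 40021566037/17400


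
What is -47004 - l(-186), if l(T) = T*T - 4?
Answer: -81596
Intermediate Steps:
l(T) = -4 + T² (l(T) = T² - 4 = -4 + T²)
-47004 - l(-186) = -47004 - (-4 + (-186)²) = -47004 - (-4 + 34596) = -47004 - 1*34592 = -47004 - 34592 = -81596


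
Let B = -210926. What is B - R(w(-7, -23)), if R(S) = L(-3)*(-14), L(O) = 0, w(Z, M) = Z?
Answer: -210926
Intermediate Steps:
R(S) = 0 (R(S) = 0*(-14) = 0)
B - R(w(-7, -23)) = -210926 - 1*0 = -210926 + 0 = -210926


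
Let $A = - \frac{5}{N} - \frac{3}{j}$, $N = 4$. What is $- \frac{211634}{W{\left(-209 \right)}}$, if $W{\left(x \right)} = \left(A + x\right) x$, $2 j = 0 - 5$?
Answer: $- \frac{4232680}{873829} \approx -4.8438$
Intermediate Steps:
$j = - \frac{5}{2}$ ($j = \frac{0 - 5}{2} = \frac{1}{2} \left(-5\right) = - \frac{5}{2} \approx -2.5$)
$A = - \frac{1}{20}$ ($A = - \frac{5}{4} - \frac{3}{- \frac{5}{2}} = \left(-5\right) \frac{1}{4} - - \frac{6}{5} = - \frac{5}{4} + \frac{6}{5} = - \frac{1}{20} \approx -0.05$)
$W{\left(x \right)} = x \left(- \frac{1}{20} + x\right)$ ($W{\left(x \right)} = \left(- \frac{1}{20} + x\right) x = x \left(- \frac{1}{20} + x\right)$)
$- \frac{211634}{W{\left(-209 \right)}} = - \frac{211634}{\left(-209\right) \left(- \frac{1}{20} - 209\right)} = - \frac{211634}{\left(-209\right) \left(- \frac{4181}{20}\right)} = - \frac{211634}{\frac{873829}{20}} = \left(-211634\right) \frac{20}{873829} = - \frac{4232680}{873829}$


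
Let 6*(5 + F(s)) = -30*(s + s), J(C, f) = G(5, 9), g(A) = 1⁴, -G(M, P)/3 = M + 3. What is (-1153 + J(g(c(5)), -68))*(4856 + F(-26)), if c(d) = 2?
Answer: -6015647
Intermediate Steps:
G(M, P) = -9 - 3*M (G(M, P) = -3*(M + 3) = -3*(3 + M) = -9 - 3*M)
g(A) = 1
J(C, f) = -24 (J(C, f) = -9 - 3*5 = -9 - 15 = -24)
F(s) = -5 - 10*s (F(s) = -5 + (-30*(s + s))/6 = -5 + (-60*s)/6 = -5 - 10*s)
(-1153 + J(g(c(5)), -68))*(4856 + F(-26)) = (-1153 - 24)*(4856 + (-5 - 10*(-26))) = -1177*(4856 + (-5 + 260)) = -1177*(4856 + 255) = -1177*5111 = -6015647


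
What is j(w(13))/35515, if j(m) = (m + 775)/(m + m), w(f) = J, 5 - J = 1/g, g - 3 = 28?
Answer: 24179/10938620 ≈ 0.0022104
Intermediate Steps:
g = 31 (g = 3 + 28 = 31)
J = 154/31 (J = 5 - 1/31 = 154/31 ≈ 4.9677)
w(f) = 154/31
j(m) = (775 + m)/(2*m) (j(m) = (775 + m)/((2*m)) = (775 + m)*(1/(2*m)) = (775 + m)/(2*m))
j(w(13))/35515 = ((775 + 154/31)/(2*(154/31)))/35515 = ((½)*(31/154)*(24179/31))*(1/35515) = (24179/308)*(1/35515) = 24179/10938620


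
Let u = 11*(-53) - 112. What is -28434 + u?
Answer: -29129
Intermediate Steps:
u = -695 (u = -583 - 112 = -695)
-28434 + u = -28434 - 695 = -29129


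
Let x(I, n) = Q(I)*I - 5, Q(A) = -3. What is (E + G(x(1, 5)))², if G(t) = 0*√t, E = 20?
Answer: 400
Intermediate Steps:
x(I, n) = -5 - 3*I (x(I, n) = -3*I - 5 = -5 - 3*I)
G(t) = 0
(E + G(x(1, 5)))² = (20 + 0)² = 20² = 400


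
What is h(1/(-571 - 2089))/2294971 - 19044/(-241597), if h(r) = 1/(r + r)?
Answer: 6197729102/79208301241 ≈ 0.078246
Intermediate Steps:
h(r) = 1/(2*r)
h(1/(-571 - 2089))/2294971 - 19044/(-241597) = (1/(2*(1/(-571 - 2089))))/2294971 - 19044/(-241597) = (1/(2*(1/(-2660))))*(1/2294971) - 19044*(-1/241597) = (1/(2*(-1/2660)))*(1/2294971) + 19044/241597 = ((½)*(-2660))*(1/2294971) + 19044/241597 = -1330*1/2294971 + 19044/241597 = -190/327853 + 19044/241597 = 6197729102/79208301241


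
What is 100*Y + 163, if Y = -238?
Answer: -23637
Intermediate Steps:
100*Y + 163 = 100*(-238) + 163 = -23800 + 163 = -23637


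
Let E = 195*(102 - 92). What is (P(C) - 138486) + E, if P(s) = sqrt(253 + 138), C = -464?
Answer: -136536 + sqrt(391) ≈ -1.3652e+5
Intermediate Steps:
P(s) = sqrt(391)
E = 1950 (E = 195*10 = 1950)
(P(C) - 138486) + E = (sqrt(391) - 138486) + 1950 = (-138486 + sqrt(391)) + 1950 = -136536 + sqrt(391)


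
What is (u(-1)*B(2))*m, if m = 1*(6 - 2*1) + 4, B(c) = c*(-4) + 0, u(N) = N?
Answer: 64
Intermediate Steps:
B(c) = -4*c (B(c) = -4*c + 0 = -4*c)
m = 8 (m = 1*(6 - 2) + 4 = 1*4 + 4 = 4 + 4 = 8)
(u(-1)*B(2))*m = -(-4)*2*8 = -1*(-8)*8 = 8*8 = 64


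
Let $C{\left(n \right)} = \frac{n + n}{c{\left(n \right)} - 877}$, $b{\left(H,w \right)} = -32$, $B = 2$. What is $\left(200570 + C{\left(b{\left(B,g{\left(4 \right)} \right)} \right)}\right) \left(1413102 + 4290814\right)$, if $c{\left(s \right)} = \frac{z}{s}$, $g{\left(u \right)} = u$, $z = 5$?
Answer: $\frac{32111914156796248}{28069} \approx 1.144 \cdot 10^{12}$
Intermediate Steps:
$c{\left(s \right)} = \frac{5}{s}$
$C{\left(n \right)} = \frac{2 n}{-877 + \frac{5}{n}}$ ($C{\left(n \right)} = \frac{n + n}{\frac{5}{n} - 877} = \frac{2 n}{-877 + \frac{5}{n}}$)
$\left(200570 + C{\left(b{\left(B,g{\left(4 \right)} \right)} \right)}\right) \left(1413102 + 4290814\right) = \left(200570 - \frac{2 \left(-32\right)^{2}}{-5 + 877 \left(-32\right)}\right) \left(1413102 + 4290814\right) = \left(200570 - \frac{2048}{-5 - 28064}\right) 5703916 = \left(200570 - \frac{2048}{-28069}\right) 5703916 = \left(200570 - 2048 \left(- \frac{1}{28069}\right)\right) 5703916 = \left(200570 + \frac{2048}{28069}\right) 5703916 = \frac{5629801378}{28069} \cdot 5703916 = \frac{32111914156796248}{28069}$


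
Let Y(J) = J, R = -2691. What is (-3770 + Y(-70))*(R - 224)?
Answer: 11193600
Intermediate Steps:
(-3770 + Y(-70))*(R - 224) = (-3770 - 70)*(-2691 - 224) = -3840*(-2915) = 11193600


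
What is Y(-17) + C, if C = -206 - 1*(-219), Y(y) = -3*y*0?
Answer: 13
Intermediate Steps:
Y(y) = 0
C = 13 (C = -206 + 219 = 13)
Y(-17) + C = 0 + 13 = 13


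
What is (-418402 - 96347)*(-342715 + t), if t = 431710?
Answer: -45810087255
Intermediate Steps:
(-418402 - 96347)*(-342715 + t) = (-418402 - 96347)*(-342715 + 431710) = -514749*88995 = -45810087255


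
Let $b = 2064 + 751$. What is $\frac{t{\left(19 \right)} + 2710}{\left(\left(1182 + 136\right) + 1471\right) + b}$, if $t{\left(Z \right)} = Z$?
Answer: $\frac{2729}{5604} \approx 0.48697$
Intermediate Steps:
$b = 2815$
$\frac{t{\left(19 \right)} + 2710}{\left(\left(1182 + 136\right) + 1471\right) + b} = \frac{19 + 2710}{\left(\left(1182 + 136\right) + 1471\right) + 2815} = \frac{2729}{\left(1318 + 1471\right) + 2815} = \frac{2729}{2789 + 2815} = \frac{2729}{5604}$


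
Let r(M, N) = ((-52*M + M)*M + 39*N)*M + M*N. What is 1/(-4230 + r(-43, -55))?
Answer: 1/4145227 ≈ 2.4124e-7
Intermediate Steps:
r(M, N) = M*N + M*(-51*M² + 39*N) (r(M, N) = ((-51*M)*M + 39*N)*M + M*N = (-51*M² + 39*N)*M + M*N = M*(-51*M² + 39*N) + M*N = M*N + M*(-51*M² + 39*N))
1/(-4230 + r(-43, -55)) = 1/(-4230 - 43*(-51*(-43)² + 40*(-55))) = 1/(-4230 - 43*(-51*1849 - 2200)) = 1/(-4230 - 43*(-94299 - 2200)) = 1/(-4230 - 43*(-96499)) = 1/(-4230 + 4149457) = 1/4145227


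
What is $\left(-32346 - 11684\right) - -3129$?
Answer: $-40901$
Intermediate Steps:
$\left(-32346 - 11684\right) - -3129 = -44030 + 3129 = -40901$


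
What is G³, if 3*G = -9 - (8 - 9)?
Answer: -512/27 ≈ -18.963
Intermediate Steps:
G = -8/3 (G = (-9 - (8 - 9))/3 = (-9 - 1*(-1))/3 = (-9 + 1)/3 = (⅓)*(-8) = -8/3 ≈ -2.6667)
G³ = (-8/3)³ = -512/27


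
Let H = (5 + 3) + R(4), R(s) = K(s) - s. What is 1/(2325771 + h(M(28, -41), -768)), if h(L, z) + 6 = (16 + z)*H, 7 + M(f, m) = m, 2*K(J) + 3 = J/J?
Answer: 1/2323509 ≈ 4.3038e-7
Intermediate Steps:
K(J) = -1 (K(J) = -3/2 + (J/J)/2 = -3/2 + (1/2)*1 = -3/2 + 1/2 = -1)
M(f, m) = -7 + m
R(s) = -1 - s
H = 3 (H = (5 + 3) + (-1 - 1*4) = 8 + (-1 - 4) = 8 - 5 = 3)
h(L, z) = 42 + 3*z (h(L, z) = -6 + (16 + z)*3 = -6 + (48 + 3*z) = 42 + 3*z)
1/(2325771 + h(M(28, -41), -768)) = 1/(2325771 + (42 + 3*(-768))) = 1/(2325771 + (42 - 2304)) = 1/(2325771 - 2262) = 1/2323509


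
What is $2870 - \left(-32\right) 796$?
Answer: $28342$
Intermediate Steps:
$2870 - \left(-32\right) 796 = 2870 - -25472 = 2870 + 25472 = 28342$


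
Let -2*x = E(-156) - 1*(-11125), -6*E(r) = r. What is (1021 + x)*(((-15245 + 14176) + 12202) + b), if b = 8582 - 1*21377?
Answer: 7569579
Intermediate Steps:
E(r) = -r/6
b = -12795 (b = 8582 - 21377 = -12795)
x = -11151/2 (x = -(-1/6*(-156) - 1*(-11125))/2 = -(26 + 11125)/2 = -1/2*11151 = -11151/2 ≈ -5575.5)
(1021 + x)*(((-15245 + 14176) + 12202) + b) = (1021 - 11151/2)*(((-15245 + 14176) + 12202) - 12795) = -9109*((-1069 + 12202) - 12795)/2 = -9109*(11133 - 12795)/2 = -9109/2*(-1662) = 7569579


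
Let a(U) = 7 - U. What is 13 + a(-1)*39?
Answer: 325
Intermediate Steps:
13 + a(-1)*39 = 13 + (7 - 1*(-1))*39 = 13 + (7 + 1)*39 = 13 + 8*39 = 13 + 312 = 325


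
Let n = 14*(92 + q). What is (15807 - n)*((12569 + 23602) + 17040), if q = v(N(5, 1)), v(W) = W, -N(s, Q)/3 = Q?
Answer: 774805371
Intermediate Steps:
N(s, Q) = -3*Q
q = -3 (q = -3*1 = -3)
n = 1246 (n = 14*(92 - 3) = 14*89 = 1246)
(15807 - n)*((12569 + 23602) + 17040) = (15807 - 1*1246)*((12569 + 23602) + 17040) = (15807 - 1246)*(36171 + 17040) = 14561*53211 = 774805371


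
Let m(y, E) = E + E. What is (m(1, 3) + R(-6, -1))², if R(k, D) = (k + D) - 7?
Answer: 64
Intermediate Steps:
m(y, E) = 2*E
R(k, D) = -7 + D + k (R(k, D) = (D + k) - 7 = -7 + D + k)
(m(1, 3) + R(-6, -1))² = (2*3 + (-7 - 1 - 6))² = (6 - 14)² = (-8)² = 64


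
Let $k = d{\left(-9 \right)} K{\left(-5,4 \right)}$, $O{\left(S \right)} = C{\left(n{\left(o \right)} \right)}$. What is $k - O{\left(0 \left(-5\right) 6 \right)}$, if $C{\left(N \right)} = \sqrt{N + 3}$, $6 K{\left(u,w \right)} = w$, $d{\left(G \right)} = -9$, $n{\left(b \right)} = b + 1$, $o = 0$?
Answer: $-8$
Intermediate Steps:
$n{\left(b \right)} = 1 + b$
$K{\left(u,w \right)} = \frac{w}{6}$
$C{\left(N \right)} = \sqrt{3 + N}$
$O{\left(S \right)} = 2$ ($O{\left(S \right)} = \sqrt{3 + \left(1 + 0\right)} = \sqrt{3 + 1} = \sqrt{4} = 2$)
$k = -6$ ($k = - 9 \cdot \frac{1}{6} \cdot 4 = \left(-9\right) \frac{2}{3} = -6$)
$k - O{\left(0 \left(-5\right) 6 \right)} = -6 - 2 = -8$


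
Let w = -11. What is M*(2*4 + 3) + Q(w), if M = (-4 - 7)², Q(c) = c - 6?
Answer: 1314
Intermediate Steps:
Q(c) = -6 + c
M = 121 (M = (-11)² = 121)
M*(2*4 + 3) + Q(w) = 121*(2*4 + 3) + (-6 - 11) = 121*(8 + 3) - 17 = 121*11 - 17 = 1331 - 17 = 1314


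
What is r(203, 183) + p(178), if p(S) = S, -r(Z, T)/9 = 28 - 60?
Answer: 466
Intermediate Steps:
r(Z, T) = 288 (r(Z, T) = -9*(28 - 60) = -9*(-32) = 288)
r(203, 183) + p(178) = 288 + 178 = 466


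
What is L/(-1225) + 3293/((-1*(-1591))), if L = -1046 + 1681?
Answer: 16344/10535 ≈ 1.5514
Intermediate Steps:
L = 635
L/(-1225) + 3293/((-1*(-1591))) = 635/(-1225) + 3293/((-1*(-1591))) = 635*(-1/1225) + 3293/1591 = -127/245 + 3293*(1/1591) = -127/245 + 89/43 = 16344/10535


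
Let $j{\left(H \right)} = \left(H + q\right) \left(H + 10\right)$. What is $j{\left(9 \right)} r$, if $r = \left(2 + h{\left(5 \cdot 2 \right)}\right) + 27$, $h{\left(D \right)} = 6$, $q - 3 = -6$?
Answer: $3990$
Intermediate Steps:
$q = -3$ ($q = 3 - 6 = -3$)
$j{\left(H \right)} = \left(-3 + H\right) \left(10 + H\right)$ ($j{\left(H \right)} = \left(H - 3\right) \left(H + 10\right) = \left(-3 + H\right) \left(10 + H\right)$)
$r = 35$ ($r = \left(2 + 6\right) + 27 = 8 + 27 = 35$)
$j{\left(9 \right)} r = \left(-30 + 9^{2} + 7 \cdot 9\right) 35 = \left(-30 + 81 + 63\right) 35 = 114 \cdot 35 = 3990$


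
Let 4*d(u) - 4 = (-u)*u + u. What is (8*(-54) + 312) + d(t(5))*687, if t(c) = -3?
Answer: -1494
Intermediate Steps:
d(u) = 1 - u**2/4 + u/4 (d(u) = 1 + ((-u)*u + u)/4 = 1 + (-u**2 + u)/4 = 1 + (u - u**2)/4 = 1 + (-u**2/4 + u/4) = 1 - u**2/4 + u/4)
(8*(-54) + 312) + d(t(5))*687 = (8*(-54) + 312) + (1 - 1/4*(-3)**2 + (1/4)*(-3))*687 = (-432 + 312) + (1 - 1/4*9 - 3/4)*687 = -120 + (1 - 9/4 - 3/4)*687 = -120 - 2*687 = -120 - 1374 = -1494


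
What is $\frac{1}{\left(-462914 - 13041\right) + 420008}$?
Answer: $- \frac{1}{55947} \approx -1.7874 \cdot 10^{-5}$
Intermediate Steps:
$\frac{1}{\left(-462914 - 13041\right) + 420008} = \frac{1}{-475955 + 420008} = \frac{1}{-55947} = - \frac{1}{55947}$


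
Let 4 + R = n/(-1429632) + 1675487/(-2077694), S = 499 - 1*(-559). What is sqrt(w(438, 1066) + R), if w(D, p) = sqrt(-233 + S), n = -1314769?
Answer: sqrt(-14883910968833191051310 + 19146933194573976526080*sqrt(33))/61882038096 ≈ 4.9836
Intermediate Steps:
S = 1058 (S = 499 + 559 = 1058)
w(D, p) = 5*sqrt(33) (w(D, p) = sqrt(-233 + 1058) = sqrt(825) = 5*sqrt(33))
R = -5772496741265/1485168914304 (R = -4 + (-1314769/(-1429632) + 1675487/(-2077694)) = -4 + (-1314769*(-1/1429632) + 1675487*(-1/2077694)) = -4 + (1314769/1429632 - 1675487/2077694) = -4 + 168178915951/1485168914304 = -5772496741265/1485168914304 ≈ -3.8868)
sqrt(w(438, 1066) + R) = sqrt(5*sqrt(33) - 5772496741265/1485168914304) = sqrt(-5772496741265/1485168914304 + 5*sqrt(33))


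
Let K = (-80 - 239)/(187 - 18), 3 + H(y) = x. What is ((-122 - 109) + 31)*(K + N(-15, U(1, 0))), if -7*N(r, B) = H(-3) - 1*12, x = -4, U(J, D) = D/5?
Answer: -195600/1183 ≈ -165.34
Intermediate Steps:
U(J, D) = D/5 (U(J, D) = D*(1/5) = D/5)
H(y) = -7 (H(y) = -3 - 4 = -7)
N(r, B) = 19/7 (N(r, B) = -(-7 - 1*12)/7 = -(-7 - 12)/7 = -1/7*(-19) = 19/7)
K = -319/169 ≈ -1.8876
((-122 - 109) + 31)*(K + N(-15, U(1, 0))) = ((-122 - 109) + 31)*(-319/169 + 19/7) = (-231 + 31)*(978/1183) = -200*978/1183 = -195600/1183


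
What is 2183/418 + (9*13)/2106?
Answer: 9928/1881 ≈ 5.2780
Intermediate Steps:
2183/418 + (9*13)/2106 = 2183*(1/418) + 117*(1/2106) = 2183/418 + 1/18 = 9928/1881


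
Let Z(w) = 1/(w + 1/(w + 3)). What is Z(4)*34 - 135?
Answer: -3677/29 ≈ -126.79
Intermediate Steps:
Z(w) = 1/(w + 1/(3 + w))
Z(4)*34 - 135 = ((3 + 4)/(1 + 4² + 3*4))*34 - 135 = (7/(1 + 16 + 12))*34 - 135 = (7/29)*34 - 135 = 238/29 - 135 = -3677/29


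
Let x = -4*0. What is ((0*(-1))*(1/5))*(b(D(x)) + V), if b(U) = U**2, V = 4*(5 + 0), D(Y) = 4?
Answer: 0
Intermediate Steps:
x = 0
V = 20 (V = 4*5 = 20)
((0*(-1))*(1/5))*(b(D(x)) + V) = ((0*(-1))*(1/5))*(4**2 + 20) = (0*(1*(1/5)))*(16 + 20) = (0*(1/5))*36 = 0*36 = 0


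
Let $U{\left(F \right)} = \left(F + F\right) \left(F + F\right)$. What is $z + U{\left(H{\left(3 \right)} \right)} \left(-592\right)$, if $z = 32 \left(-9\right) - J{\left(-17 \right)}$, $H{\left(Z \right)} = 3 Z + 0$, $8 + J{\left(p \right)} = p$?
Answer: $-192071$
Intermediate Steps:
$J{\left(p \right)} = -8 + p$
$H{\left(Z \right)} = 3 Z$
$z = -263$ ($z = 32 \left(-9\right) - \left(-8 - 17\right) = -288 - -25 = -288 + 25 = -263$)
$U{\left(F \right)} = 4 F^{2}$ ($U{\left(F \right)} = 2 F 2 F = 4 F^{2}$)
$z + U{\left(H{\left(3 \right)} \right)} \left(-592\right) = -263 + 4 \left(3 \cdot 3\right)^{2} \left(-592\right) = -263 + 4 \cdot 9^{2} \left(-592\right) = -263 + 4 \cdot 81 \left(-592\right) = -263 + 324 \left(-592\right) = -263 - 191808 = -192071$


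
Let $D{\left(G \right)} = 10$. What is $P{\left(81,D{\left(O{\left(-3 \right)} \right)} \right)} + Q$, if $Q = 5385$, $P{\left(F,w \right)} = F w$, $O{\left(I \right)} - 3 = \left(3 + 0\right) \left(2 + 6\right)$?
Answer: $6195$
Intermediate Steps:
$O{\left(I \right)} = 27$ ($O{\left(I \right)} = 3 + \left(3 + 0\right) \left(2 + 6\right) = 3 + 3 \cdot 8 = 3 + 24 = 27$)
$P{\left(81,D{\left(O{\left(-3 \right)} \right)} \right)} + Q = 81 \cdot 10 + 5385 = 810 + 5385 = 6195$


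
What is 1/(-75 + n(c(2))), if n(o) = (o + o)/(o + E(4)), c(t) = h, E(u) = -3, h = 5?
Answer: -1/70 ≈ -0.014286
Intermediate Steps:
c(t) = 5
n(o) = 2*o/(-3 + o) (n(o) = (o + o)/(o - 3) = (2*o)/(-3 + o) = 2*o/(-3 + o))
1/(-75 + n(c(2))) = 1/(-75 + 2*5/(-3 + 5)) = 1/(-75 + 2*5/2) = 1/(-75 + 2*5*(½)) = 1/(-75 + 5) = 1/(-70) = -1/70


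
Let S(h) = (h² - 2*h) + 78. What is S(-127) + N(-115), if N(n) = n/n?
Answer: 16462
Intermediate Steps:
N(n) = 1
S(h) = 78 + h² - 2*h
S(-127) + N(-115) = (78 + (-127)² - 2*(-127)) + 1 = (78 + 16129 + 254) + 1 = 16461 + 1 = 16462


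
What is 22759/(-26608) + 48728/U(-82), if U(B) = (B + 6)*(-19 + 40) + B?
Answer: -667372113/22324112 ≈ -29.895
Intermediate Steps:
U(B) = 126 + 22*B (U(B) = (6 + B)*21 + B = (126 + 21*B) + B = 126 + 22*B)
22759/(-26608) + 48728/U(-82) = 22759/(-26608) + 48728/(126 + 22*(-82)) = 22759*(-1/26608) + 48728/(126 - 1804) = -22759/26608 + 48728/(-1678) = -22759/26608 + 48728*(-1/1678) = -22759/26608 - 24364/839 = -667372113/22324112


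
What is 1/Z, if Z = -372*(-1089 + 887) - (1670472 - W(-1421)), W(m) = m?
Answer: -1/1596749 ≈ -6.2627e-7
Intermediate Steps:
Z = -1596749 (Z = -372*(-1089 + 887) - (1670472 - 1*(-1421)) = -372*(-202) - (1670472 + 1421) = 75144 - 1*1671893 = 75144 - 1671893 = -1596749)
1/Z = 1/(-1596749) = -1/1596749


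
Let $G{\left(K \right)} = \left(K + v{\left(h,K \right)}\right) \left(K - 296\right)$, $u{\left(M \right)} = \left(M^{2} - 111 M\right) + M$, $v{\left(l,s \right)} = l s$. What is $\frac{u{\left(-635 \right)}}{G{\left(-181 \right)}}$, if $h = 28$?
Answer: $\frac{473075}{2503773} \approx 0.18894$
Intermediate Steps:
$u{\left(M \right)} = M^{2} - 110 M$
$G{\left(K \right)} = 29 K \left(-296 + K\right)$ ($G{\left(K \right)} = \left(K + 28 K\right) \left(K - 296\right) = 29 K \left(-296 + K\right)$)
$\frac{u{\left(-635 \right)}}{G{\left(-181 \right)}} = \frac{\left(-635\right) \left(-110 - 635\right)}{29 \left(-181\right) \left(-296 - 181\right)} = \frac{\left(-635\right) \left(-745\right)}{29 \left(-181\right) \left(-477\right)} = \frac{473075}{2503773}$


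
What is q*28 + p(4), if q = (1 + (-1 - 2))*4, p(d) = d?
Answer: -220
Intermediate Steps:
q = -8 (q = (1 - 3)*4 = -2*4 = -8)
q*28 + p(4) = -8*28 + 4 = -224 + 4 = -220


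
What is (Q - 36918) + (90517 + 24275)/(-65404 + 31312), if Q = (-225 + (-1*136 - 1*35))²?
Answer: 340620652/2841 ≈ 1.1989e+5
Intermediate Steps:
Q = 156816 (Q = (-225 + (-136 - 35))² = (-225 - 171)² = (-396)² = 156816)
(Q - 36918) + (90517 + 24275)/(-65404 + 31312) = (156816 - 36918) + (90517 + 24275)/(-65404 + 31312) = 119898 + 114792/(-34092) = 119898 + 114792*(-1/34092) = 119898 - 9566/2841 = 340620652/2841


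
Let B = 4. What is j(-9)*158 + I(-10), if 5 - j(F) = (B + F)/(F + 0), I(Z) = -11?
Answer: 6221/9 ≈ 691.22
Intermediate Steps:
j(F) = 5 - (4 + F)/F (j(F) = 5 - (4 + F)/(F + 0) = 5 - (4 + F)/F)
j(-9)*158 + I(-10) = (4 - 4/(-9))*158 - 11 = (4 - 4*(-⅑))*158 - 11 = (4 + 4/9)*158 - 11 = (40/9)*158 - 11 = 6320/9 - 11 = 6221/9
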